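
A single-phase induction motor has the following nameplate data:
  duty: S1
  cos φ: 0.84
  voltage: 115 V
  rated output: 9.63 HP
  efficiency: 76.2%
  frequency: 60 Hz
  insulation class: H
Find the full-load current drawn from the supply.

P_out = 9.63 × 746 = 7184 W
P_in = P_out / η = 7184 / 0.762 = 9428 W
I = P_in / (V·cosφ) = 9428 / (115 × 0.84) = 97.6 A

97.6 A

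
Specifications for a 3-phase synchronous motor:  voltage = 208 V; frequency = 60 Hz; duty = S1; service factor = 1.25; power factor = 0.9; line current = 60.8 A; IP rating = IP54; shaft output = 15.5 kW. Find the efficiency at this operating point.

78.6 %

P_out = 15.5 kW = 15500 W
P_in = √3·V_L·I_L·cosφ = 1.732 × 208 × 60.8 × 0.9 = 19713 W
η = P_out / P_in = 15500 / 19713 = 0.786 = 78.6%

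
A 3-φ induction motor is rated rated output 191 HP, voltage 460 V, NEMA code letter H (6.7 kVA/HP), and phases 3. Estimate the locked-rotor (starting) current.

S_LR = 6.7 × 191 = 1279.7 kVA
I_LR = S_LR/(√3·V_L) = 1279700/(1.732×460) = 1610 A

1610 A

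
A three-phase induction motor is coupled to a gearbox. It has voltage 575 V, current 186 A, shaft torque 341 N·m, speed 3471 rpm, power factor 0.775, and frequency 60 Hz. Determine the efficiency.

ω = 2π × 3471/60 = 363.5 rad/s; P_out = τω = 341 × 363.5 = 123954 W
P_in = √3·V_L·I_L·cosφ = 1.732 × 575 × 186 × 0.775 = 143559 W
η = P_out / P_in = 123954 / 143559 = 0.863 = 86.3%

86.3 %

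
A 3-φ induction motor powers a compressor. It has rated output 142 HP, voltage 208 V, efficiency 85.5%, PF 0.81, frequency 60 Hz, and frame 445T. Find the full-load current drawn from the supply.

P_out = 142 × 746 = 105932 W
P_in = P_out / η = 105932 / 0.855 = 123897 W
I_L = P_in / (√3·V_L·cosφ) = 123897 / (1.732 × 208 × 0.81) = 425 A

425 A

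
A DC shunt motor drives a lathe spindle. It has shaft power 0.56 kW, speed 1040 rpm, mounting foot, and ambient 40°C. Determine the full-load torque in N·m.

5.14 N·m

ω = 2π × 1040/60 = 108.9 rad/s
τ = P/ω = 560/108.9 = 5.14 N·m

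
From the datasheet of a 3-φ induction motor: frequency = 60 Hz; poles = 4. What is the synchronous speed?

n_s = 120f/p = 120×60/4 = 1800 rpm

1800 rpm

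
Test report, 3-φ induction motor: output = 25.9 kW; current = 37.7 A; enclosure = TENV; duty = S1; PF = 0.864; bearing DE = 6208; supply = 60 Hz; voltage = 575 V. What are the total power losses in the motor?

6.54 kW

P_in = √3·V·I·cosφ = 1.732×575×37.7×0.864 = 32439 W
P_out = 25900 W
Losses = P_in − P_out = 32439 − 25900 = 6539 W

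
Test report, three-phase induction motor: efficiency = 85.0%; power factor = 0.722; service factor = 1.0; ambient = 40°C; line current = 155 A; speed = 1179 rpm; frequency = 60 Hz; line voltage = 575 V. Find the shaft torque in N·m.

767 N·m

P_in = √3·V·I·cosφ = 1.732 × 575 × 155 × 0.722 = 111451 W
P_out = η·P_in = 0.85 × 111451 = 94733 W
n = 1179 rpm
ω = 2π×1179/60 = 123.5 rad/s
τ = P_out/ω = 94733/123.5 = 767 N·m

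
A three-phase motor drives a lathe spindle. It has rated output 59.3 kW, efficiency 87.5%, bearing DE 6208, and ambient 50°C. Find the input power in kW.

67.8 kW

P_out = 59300 W
P_in = P_out/η = 59300/0.875 = 67771 W = 67.8 kW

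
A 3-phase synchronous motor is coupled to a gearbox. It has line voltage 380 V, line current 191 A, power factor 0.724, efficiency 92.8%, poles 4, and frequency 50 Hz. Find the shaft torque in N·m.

P_in = √3·V·I·cosφ = 1.732 × 380 × 191 × 0.724 = 91013 W
P_out = η·P_in = 0.928 × 91013 = 84460 W
n = n_s = 120×50/4 = 1500 rpm (synchronous)
ω = 2π×1500/60 = 157.1 rad/s
τ = P_out/ω = 84460/157.1 = 538 N·m

538 N·m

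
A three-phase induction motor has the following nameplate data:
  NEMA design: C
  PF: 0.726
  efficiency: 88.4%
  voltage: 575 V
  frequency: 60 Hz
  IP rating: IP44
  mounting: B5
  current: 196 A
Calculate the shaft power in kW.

P_in = √3·V·I·cosφ = 1.732 × 575 × 196 × 0.726 = 141713 W
P_out = η·P_in = 0.884 × 141713 = 125274 W

125 kW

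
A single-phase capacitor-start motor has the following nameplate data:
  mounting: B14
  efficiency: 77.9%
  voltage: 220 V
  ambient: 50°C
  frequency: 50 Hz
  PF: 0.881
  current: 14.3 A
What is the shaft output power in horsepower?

2.89 HP

P_in = V·I·cosφ = 220 × 14.3 × 0.881 = 2772 W
P_out = η·P_in = 0.779 × 2772 = 2159 W
= 2159/746 = 2.89 HP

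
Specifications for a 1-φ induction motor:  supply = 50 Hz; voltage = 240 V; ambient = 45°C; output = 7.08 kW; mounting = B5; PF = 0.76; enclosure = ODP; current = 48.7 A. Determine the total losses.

P_in = V·I·cosφ = 240×48.7×0.76 = 8883 W
P_out = 7080 W
Losses = P_in − P_out = 8883 − 7080 = 1803 W

1.8 kW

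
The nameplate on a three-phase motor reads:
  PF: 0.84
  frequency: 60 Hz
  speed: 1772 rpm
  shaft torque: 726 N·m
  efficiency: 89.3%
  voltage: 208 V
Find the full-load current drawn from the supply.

ω = 2π×1772/60 = 185.6 rad/s; P_out = τω = 726 × 185.6 = 134746 W
P_in = P_out / η = 134746 / 0.893 = 150891 W
I_L = P_in / (√3·V_L·cosφ) = 150891 / (1.732 × 208 × 0.84) = 499 A

499 A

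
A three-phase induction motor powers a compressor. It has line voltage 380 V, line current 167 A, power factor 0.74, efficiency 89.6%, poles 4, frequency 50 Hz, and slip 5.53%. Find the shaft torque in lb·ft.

P_in = √3·V·I·cosφ = 1.732 × 380 × 167 × 0.74 = 81335 W
P_out = η·P_in = 0.896 × 81335 = 72876 W
n_s = 120×50/4 = 1500 rpm; n = 1500×(1−0.0553) = 1417 rpm
ω = 2π×1417/60 = 148.4 rad/s
τ = P_out/ω = 72876/148.4 = 491.1 N·m
In lb·ft: 491.1/1.356 = 362 lb·ft

362 lb·ft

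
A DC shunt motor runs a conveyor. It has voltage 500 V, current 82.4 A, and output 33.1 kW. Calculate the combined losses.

8100 W

P_in = V·I = 500×82.4 = 41200 W
P_out = 33100 W
Losses = P_in − P_out = 41200 − 33100 = 8100 W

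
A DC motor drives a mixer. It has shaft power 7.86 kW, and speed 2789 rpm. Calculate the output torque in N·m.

ω = 2π × 2789/60 = 292.1 rad/s
τ = P/ω = 7860/292.1 = 26.9 N·m

26.9 N·m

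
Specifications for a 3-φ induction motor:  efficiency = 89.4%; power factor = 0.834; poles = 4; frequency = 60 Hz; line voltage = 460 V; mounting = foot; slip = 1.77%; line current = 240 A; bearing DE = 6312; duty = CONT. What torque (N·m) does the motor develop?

770 N·m

P_in = √3·V·I·cosφ = 1.732 × 460 × 240 × 0.834 = 159471 W
P_out = η·P_in = 0.894 × 159471 = 142567 W
n_s = 120×60/4 = 1800 rpm; n = 1800×(1−0.0177) = 1768 rpm
ω = 2π×1768/60 = 185.1 rad/s
τ = P_out/ω = 142567/185.1 = 770 N·m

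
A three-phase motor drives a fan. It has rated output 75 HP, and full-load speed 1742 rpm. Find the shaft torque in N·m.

P_out = 75 × 746 = 55950 W
ω = 2π × 1742/60 = 182.4 rad/s
τ = P_out/ω = 55950/182.4 = 307 N·m

307 N·m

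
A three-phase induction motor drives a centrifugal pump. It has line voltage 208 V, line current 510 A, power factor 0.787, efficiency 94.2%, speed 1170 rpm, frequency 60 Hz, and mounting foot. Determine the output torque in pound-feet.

820 lb·ft

P_in = √3·V·I·cosφ = 1.732 × 208 × 510 × 0.787 = 144596 W
P_out = η·P_in = 0.942 × 144596 = 136209 W
n = 1170 rpm
ω = 2π×1170/60 = 122.5 rad/s
τ = P_out/ω = 136209/122.5 = 1112 N·m
In lb·ft: 1112/1.356 = 820 lb·ft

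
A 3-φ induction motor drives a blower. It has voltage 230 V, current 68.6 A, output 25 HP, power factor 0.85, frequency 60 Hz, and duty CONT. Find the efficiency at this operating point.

80.3 %

P_out = 25 × 746 = 18650 W
P_in = √3·V_L·I_L·cosφ = 1.732 × 230 × 68.6 × 0.85 = 23228 W
η = P_out / P_in = 18650 / 23228 = 0.803 = 80.3%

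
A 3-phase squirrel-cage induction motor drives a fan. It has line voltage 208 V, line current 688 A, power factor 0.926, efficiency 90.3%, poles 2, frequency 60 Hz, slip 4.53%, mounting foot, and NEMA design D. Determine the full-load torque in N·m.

576 N·m

P_in = √3·V·I·cosφ = 1.732 × 208 × 688 × 0.926 = 229515 W
P_out = η·P_in = 0.903 × 229515 = 207252 W
n_s = 120×60/2 = 3600 rpm; n = 3600×(1−0.0453) = 3437 rpm
ω = 2π×3437/60 = 359.9 rad/s
τ = P_out/ω = 207252/359.9 = 576 N·m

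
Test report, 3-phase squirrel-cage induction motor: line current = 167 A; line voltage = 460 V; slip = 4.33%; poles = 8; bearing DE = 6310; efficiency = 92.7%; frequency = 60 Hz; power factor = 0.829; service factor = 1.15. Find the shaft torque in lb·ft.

P_in = √3·V·I·cosφ = 1.732 × 460 × 167 × 0.829 = 110300 W
P_out = η·P_in = 0.927 × 110300 = 102248 W
n_s = 120×60/8 = 900 rpm; n = 900×(1−0.0433) = 861 rpm
ω = 2π×861/60 = 90.16 rad/s
τ = P_out/ω = 102248/90.16 = 1134 N·m
In lb·ft: 1134/1.356 = 836 lb·ft

836 lb·ft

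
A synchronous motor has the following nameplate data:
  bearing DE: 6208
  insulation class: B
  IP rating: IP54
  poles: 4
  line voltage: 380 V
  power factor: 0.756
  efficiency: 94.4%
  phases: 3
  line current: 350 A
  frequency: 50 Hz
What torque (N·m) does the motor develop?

1050 N·m

P_in = √3·V·I·cosφ = 1.732 × 380 × 350 × 0.756 = 174149 W
P_out = η·P_in = 0.944 × 174149 = 164397 W
n = n_s = 120×50/4 = 1500 rpm (synchronous)
ω = 2π×1500/60 = 157.1 rad/s
τ = P_out/ω = 164397/157.1 = 1050 N·m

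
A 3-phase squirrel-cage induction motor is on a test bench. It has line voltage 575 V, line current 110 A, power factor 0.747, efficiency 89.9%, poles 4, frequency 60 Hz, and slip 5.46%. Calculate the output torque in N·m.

P_in = √3·V·I·cosφ = 1.732 × 575 × 110 × 0.747 = 81833 W
P_out = η·P_in = 0.899 × 81833 = 73568 W
n_s = 120×60/4 = 1800 rpm; n = 1800×(1−0.0546) = 1702 rpm
ω = 2π×1702/60 = 178.2 rad/s
τ = P_out/ω = 73568/178.2 = 413 N·m

413 N·m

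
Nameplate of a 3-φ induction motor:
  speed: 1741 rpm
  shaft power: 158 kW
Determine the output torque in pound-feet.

639 lb·ft

ω = 2π × 1741/60 = 182.3 rad/s
τ = P/ω = 158000/182.3 = 866.7 N·m
In lb·ft: 866.7/1.356 = 639 lb·ft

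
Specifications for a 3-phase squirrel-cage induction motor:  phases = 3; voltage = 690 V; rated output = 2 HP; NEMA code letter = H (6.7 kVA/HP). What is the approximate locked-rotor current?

S_LR = 6.7 × 2 = 13.4 kVA
I_LR = S_LR/(√3·V_L) = 13400/(1.732×690) = 11.2 A

11.2 A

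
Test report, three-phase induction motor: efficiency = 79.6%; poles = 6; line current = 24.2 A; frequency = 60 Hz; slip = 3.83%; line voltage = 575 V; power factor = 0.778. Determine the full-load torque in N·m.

P_in = √3·V·I·cosφ = 1.732 × 575 × 24.2 × 0.778 = 18750 W
P_out = η·P_in = 0.796 × 18750 = 14925 W
n_s = 120×60/6 = 1200 rpm; n = 1200×(1−0.0383) = 1154 rpm
ω = 2π×1154/60 = 120.8 rad/s
τ = P_out/ω = 14925/120.8 = 124 N·m

124 N·m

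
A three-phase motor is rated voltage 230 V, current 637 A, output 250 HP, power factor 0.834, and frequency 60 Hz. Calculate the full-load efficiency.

P_out = 250 × 746 = 186500 W
P_in = √3·V_L·I_L·cosφ = 1.732 × 230 × 637 × 0.834 = 211632 W
η = P_out / P_in = 186500 / 211632 = 0.881 = 88.1%

88.1 %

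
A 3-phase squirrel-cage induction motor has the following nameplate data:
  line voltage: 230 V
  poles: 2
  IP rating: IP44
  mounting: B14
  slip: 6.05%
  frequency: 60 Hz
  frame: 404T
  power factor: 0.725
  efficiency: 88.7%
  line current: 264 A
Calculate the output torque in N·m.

191 N·m

P_in = √3·V·I·cosφ = 1.732 × 230 × 264 × 0.725 = 76246 W
P_out = η·P_in = 0.887 × 76246 = 67630 W
n_s = 120×60/2 = 3600 rpm; n = 3600×(1−0.0605) = 3382 rpm
ω = 2π×3382/60 = 354.2 rad/s
τ = P_out/ω = 67630/354.2 = 191 N·m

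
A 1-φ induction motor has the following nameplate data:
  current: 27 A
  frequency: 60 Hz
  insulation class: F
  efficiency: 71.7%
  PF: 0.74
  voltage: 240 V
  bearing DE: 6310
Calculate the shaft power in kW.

P_in = V·I·cosφ = 240 × 27 × 0.74 = 4795 W
P_out = η·P_in = 0.717 × 4795 = 3438 W

3.44 kW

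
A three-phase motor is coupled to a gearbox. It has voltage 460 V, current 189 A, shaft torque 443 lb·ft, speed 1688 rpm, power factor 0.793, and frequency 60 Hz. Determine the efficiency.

τ = 443 lb·ft × 1.356 = 600.7 N·m
ω = 2π × 1688/60 = 176.8 rad/s; P_out = τω = 600.7 × 176.8 = 106204 W
P_in = √3·V_L·I_L·cosφ = 1.732 × 460 × 189 × 0.793 = 119410 W
η = P_out / P_in = 106204 / 119410 = 0.889 = 88.9%

88.9 %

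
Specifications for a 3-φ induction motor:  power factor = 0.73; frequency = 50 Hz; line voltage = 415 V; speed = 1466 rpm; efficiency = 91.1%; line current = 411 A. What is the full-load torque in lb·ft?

944 lb·ft

P_in = √3·V·I·cosφ = 1.732 × 415 × 411 × 0.73 = 215656 W
P_out = η·P_in = 0.911 × 215656 = 196463 W
n = 1466 rpm
ω = 2π×1466/60 = 153.5 rad/s
τ = P_out/ω = 196463/153.5 = 1280 N·m
In lb·ft: 1280/1.356 = 944 lb·ft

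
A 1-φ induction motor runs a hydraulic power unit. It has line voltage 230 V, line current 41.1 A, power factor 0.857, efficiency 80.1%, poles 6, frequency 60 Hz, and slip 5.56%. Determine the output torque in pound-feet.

P_in = V·I·cosφ = 230 × 41.1 × 0.857 = 8101 W
P_out = η·P_in = 0.801 × 8101 = 6489 W
n_s = 120×60/6 = 1200 rpm; n = 1200×(1−0.0556) = 1133 rpm
ω = 2π×1133/60 = 118.6 rad/s
τ = P_out/ω = 6489/118.6 = 54.71 N·m
In lb·ft: 54.71/1.356 = 40.3 lb·ft

40.3 lb·ft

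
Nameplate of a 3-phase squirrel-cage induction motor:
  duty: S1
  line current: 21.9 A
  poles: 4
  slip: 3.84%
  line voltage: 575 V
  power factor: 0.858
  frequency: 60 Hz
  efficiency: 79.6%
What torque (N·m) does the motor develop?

P_in = √3·V·I·cosφ = 1.732 × 575 × 21.9 × 0.858 = 18713 W
P_out = η·P_in = 0.796 × 18713 = 14896 W
n_s = 120×60/4 = 1800 rpm; n = 1800×(1−0.0384) = 1731 rpm
ω = 2π×1731/60 = 181.3 rad/s
τ = P_out/ω = 14896/181.3 = 82.2 N·m

82.2 N·m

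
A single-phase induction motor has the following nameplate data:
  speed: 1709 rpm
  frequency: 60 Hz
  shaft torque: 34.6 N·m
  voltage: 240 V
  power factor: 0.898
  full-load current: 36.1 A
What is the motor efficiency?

ω = 2π × 1709/60 = 179 rad/s; P_out = τω = 34.6 × 179 = 6193 W
P_in = V·I·cosφ = 240 × 36.1 × 0.898 = 7780 W
η = P_out / P_in = 6193 / 7780 = 0.796 = 79.6%

79.6 %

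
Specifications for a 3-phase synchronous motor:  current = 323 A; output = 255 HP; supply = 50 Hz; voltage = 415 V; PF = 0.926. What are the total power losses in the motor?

24800 W

P_in = √3·V·I·cosφ = 1.732×415×323×0.926 = 214986 W
P_out = 255×746 = 190230 W
Losses = P_in − P_out = 214986 − 190230 = 24756 W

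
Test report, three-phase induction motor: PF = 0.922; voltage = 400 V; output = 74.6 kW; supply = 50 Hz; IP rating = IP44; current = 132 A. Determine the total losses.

9720 W

P_in = √3·V·I·cosφ = 1.732×400×132×0.922 = 84317 W
P_out = 74600 W
Losses = P_in − P_out = 84317 − 74600 = 9717 W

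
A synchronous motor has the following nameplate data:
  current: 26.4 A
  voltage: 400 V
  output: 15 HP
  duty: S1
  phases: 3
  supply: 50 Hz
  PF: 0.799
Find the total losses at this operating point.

3.42 kW

P_in = √3·V·I·cosφ = 1.732×400×26.4×0.799 = 14614 W
P_out = 15×746 = 11190 W
Losses = P_in − P_out = 14614 − 11190 = 3424 W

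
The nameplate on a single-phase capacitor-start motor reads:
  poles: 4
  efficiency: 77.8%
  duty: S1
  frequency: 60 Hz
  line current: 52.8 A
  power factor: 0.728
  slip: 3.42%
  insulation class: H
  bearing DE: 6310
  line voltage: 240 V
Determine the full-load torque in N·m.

P_in = V·I·cosφ = 240 × 52.8 × 0.728 = 9225 W
P_out = η·P_in = 0.778 × 9225 = 7177 W
n_s = 120×60/4 = 1800 rpm; n = 1800×(1−0.0342) = 1738 rpm
ω = 2π×1738/60 = 182 rad/s
τ = P_out/ω = 7177/182 = 39.4 N·m

39.4 N·m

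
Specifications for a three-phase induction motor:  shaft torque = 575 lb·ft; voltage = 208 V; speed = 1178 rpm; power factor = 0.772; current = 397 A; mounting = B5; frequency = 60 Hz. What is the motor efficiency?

τ = 575 lb·ft × 1.356 = 779.7 N·m
ω = 2π × 1178/60 = 123.4 rad/s; P_out = τω = 779.7 × 123.4 = 96215 W
P_in = √3·V_L·I_L·cosφ = 1.732 × 208 × 397 × 0.772 = 110413 W
η = P_out / P_in = 96215 / 110413 = 0.871 = 87.1%

87.1 %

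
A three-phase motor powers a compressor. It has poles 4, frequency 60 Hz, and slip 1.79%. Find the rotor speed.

n_s = 120f/p = 120×60/4 = 1800 rpm
n = n_s(1 − s) = 1800 × (1 − 0.0179) = 1768 rpm

1768 rpm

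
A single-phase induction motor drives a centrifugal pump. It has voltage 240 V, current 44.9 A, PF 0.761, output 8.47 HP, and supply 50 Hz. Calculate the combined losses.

1.88 kW

P_in = V·I·cosφ = 240×44.9×0.761 = 8201 W
P_out = 8.47×746 = 6319 W
Losses = P_in − P_out = 8201 − 6319 = 1882 W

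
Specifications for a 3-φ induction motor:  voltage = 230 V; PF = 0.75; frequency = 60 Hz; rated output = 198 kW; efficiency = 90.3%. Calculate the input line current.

734 A

P_out = 198 kW = 198000 W
P_in = P_out / η = 198000 / 0.903 = 219269 W
I_L = P_in / (√3·V_L·cosφ) = 219269 / (1.732 × 230 × 0.75) = 734 A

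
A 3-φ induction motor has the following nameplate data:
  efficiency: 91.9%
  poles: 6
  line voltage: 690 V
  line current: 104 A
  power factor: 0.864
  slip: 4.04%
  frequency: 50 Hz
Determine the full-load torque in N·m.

982 N·m

P_in = √3·V·I·cosφ = 1.732 × 690 × 104 × 0.864 = 107385 W
P_out = η·P_in = 0.919 × 107385 = 98687 W
n_s = 120×50/6 = 1000 rpm; n = 1000×(1−0.0404) = 960 rpm
ω = 2π×960/60 = 100.5 rad/s
τ = P_out/ω = 98687/100.5 = 982 N·m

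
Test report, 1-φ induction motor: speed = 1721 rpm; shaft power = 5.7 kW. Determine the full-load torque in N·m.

ω = 2π × 1721/60 = 180.2 rad/s
τ = P/ω = 5700/180.2 = 31.6 N·m

31.6 N·m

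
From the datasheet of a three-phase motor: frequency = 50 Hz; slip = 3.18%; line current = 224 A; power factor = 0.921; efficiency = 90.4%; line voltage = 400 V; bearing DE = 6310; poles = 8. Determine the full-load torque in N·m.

1700 N·m

P_in = √3·V·I·cosφ = 1.732 × 400 × 224 × 0.921 = 142927 W
P_out = η·P_in = 0.904 × 142927 = 129206 W
n_s = 120×50/8 = 750 rpm; n = 750×(1−0.0318) = 726 rpm
ω = 2π×726/60 = 76.03 rad/s
τ = P_out/ω = 129206/76.03 = 1700 N·m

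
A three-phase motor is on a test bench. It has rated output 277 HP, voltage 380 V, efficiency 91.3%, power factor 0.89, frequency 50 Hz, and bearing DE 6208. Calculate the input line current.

386 A

P_out = 277 × 746 = 206642 W
P_in = P_out / η = 206642 / 0.913 = 226333 W
I_L = P_in / (√3·V_L·cosφ) = 226333 / (1.732 × 380 × 0.89) = 386 A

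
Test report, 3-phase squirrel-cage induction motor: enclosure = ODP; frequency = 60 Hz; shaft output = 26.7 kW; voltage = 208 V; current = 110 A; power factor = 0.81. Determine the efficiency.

P_out = 26.7 kW = 26700 W
P_in = √3·V_L·I_L·cosφ = 1.732 × 208 × 110 × 0.81 = 32099 W
η = P_out / P_in = 26700 / 32099 = 0.832 = 83.2%

83.2 %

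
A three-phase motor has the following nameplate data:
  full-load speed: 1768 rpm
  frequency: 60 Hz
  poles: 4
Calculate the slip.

n_s = 120f/p = 120×60/4 = 1800 rpm
s = (n_s − n)/n_s = (1800 − 1768)/1800 = 0.0178

1.8 %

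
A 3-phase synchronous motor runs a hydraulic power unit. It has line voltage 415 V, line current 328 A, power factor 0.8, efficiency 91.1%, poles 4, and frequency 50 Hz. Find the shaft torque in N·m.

P_in = √3·V·I·cosφ = 1.732 × 415 × 328 × 0.8 = 188608 W
P_out = η·P_in = 0.911 × 188608 = 171822 W
n = n_s = 120×50/4 = 1500 rpm (synchronous)
ω = 2π×1500/60 = 157.1 rad/s
τ = P_out/ω = 171822/157.1 = 1090 N·m

1090 N·m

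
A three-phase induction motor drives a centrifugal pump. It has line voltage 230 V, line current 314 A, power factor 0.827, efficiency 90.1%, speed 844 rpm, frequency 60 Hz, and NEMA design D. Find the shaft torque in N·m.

P_in = √3·V·I·cosφ = 1.732 × 230 × 314 × 0.827 = 103445 W
P_out = η·P_in = 0.901 × 103445 = 93204 W
n = 844 rpm
ω = 2π×844/60 = 88.38 rad/s
τ = P_out/ω = 93204/88.38 = 1050 N·m

1050 N·m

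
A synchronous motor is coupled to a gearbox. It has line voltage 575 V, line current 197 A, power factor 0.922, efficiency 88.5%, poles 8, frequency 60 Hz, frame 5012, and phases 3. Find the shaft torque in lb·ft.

1250 lb·ft

P_in = √3·V·I·cosφ = 1.732 × 575 × 197 × 0.922 = 180889 W
P_out = η·P_in = 0.885 × 180889 = 160087 W
n = n_s = 120×60/8 = 900 rpm (synchronous)
ω = 2π×900/60 = 94.25 rad/s
τ = P_out/ω = 160087/94.25 = 1699 N·m
In lb·ft: 1699/1.356 = 1250 lb·ft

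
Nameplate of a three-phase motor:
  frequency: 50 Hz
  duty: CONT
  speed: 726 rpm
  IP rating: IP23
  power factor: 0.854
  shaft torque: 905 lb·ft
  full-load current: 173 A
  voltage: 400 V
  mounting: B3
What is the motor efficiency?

τ = 905 lb·ft × 1.356 = 1227 N·m
ω = 2π × 726/60 = 76.03 rad/s; P_out = τω = 1227 × 76.03 = 93289 W
P_in = √3·V_L·I_L·cosφ = 1.732 × 400 × 173 × 0.854 = 102356 W
η = P_out / P_in = 93289 / 102356 = 0.911 = 91.1%

91.1 %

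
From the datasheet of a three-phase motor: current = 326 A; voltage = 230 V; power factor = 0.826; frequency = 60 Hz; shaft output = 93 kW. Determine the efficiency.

86.7 %

P_out = 93 kW = 93000 W
P_in = √3·V_L·I_L·cosφ = 1.732 × 230 × 326 × 0.826 = 107269 W
η = P_out / P_in = 93000 / 107269 = 0.867 = 86.7%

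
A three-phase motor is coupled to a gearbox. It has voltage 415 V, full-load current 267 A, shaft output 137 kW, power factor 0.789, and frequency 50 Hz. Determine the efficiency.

P_out = 137 kW = 137000 W
P_in = √3·V_L·I_L·cosφ = 1.732 × 415 × 267 × 0.789 = 151420 W
η = P_out / P_in = 137000 / 151420 = 0.905 = 90.5%

90.5 %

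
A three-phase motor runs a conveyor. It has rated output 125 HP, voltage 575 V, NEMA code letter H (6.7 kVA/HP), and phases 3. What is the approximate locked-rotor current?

841 A

S_LR = 6.7 × 125 = 837.5 kVA
I_LR = S_LR/(√3·V_L) = 837500/(1.732×575) = 841 A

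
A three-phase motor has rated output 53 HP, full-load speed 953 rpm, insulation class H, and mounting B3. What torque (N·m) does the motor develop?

396 N·m

P_out = 53 × 746 = 39538 W
ω = 2π × 953/60 = 99.8 rad/s
τ = P_out/ω = 39538/99.8 = 396 N·m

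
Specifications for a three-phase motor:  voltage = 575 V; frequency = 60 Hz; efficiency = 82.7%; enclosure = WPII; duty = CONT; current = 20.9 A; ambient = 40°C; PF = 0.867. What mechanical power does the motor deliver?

14.9 kW

P_in = √3·V·I·cosφ = 1.732 × 575 × 20.9 × 0.867 = 18046 W
P_out = η·P_in = 0.827 × 18046 = 14924 W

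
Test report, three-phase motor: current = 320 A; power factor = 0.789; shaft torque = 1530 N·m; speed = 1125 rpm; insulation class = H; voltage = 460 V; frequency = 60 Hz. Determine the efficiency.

ω = 2π × 1125/60 = 117.8 rad/s; P_out = τω = 1530 × 117.8 = 180234 W
P_in = √3·V_L·I_L·cosφ = 1.732 × 460 × 320 × 0.789 = 201156 W
η = P_out / P_in = 180234 / 201156 = 0.896 = 89.6%

89.6 %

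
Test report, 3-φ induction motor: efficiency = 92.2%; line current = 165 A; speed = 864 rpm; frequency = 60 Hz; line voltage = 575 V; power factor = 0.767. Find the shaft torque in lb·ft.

P_in = √3·V·I·cosφ = 1.732 × 575 × 165 × 0.767 = 126036 W
P_out = η·P_in = 0.922 × 126036 = 116205 W
n = 864 rpm
ω = 2π×864/60 = 90.48 rad/s
τ = P_out/ω = 116205/90.48 = 1284 N·m
In lb·ft: 1284/1.356 = 947 lb·ft

947 lb·ft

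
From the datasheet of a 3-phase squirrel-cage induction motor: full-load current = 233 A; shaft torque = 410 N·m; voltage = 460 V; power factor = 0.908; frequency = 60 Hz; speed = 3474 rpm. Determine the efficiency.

88.5 %

ω = 2π × 3474/60 = 363.8 rad/s; P_out = τω = 410 × 363.8 = 149158 W
P_in = √3·V_L·I_L·cosφ = 1.732 × 460 × 233 × 0.908 = 168557 W
η = P_out / P_in = 149158 / 168557 = 0.885 = 88.5%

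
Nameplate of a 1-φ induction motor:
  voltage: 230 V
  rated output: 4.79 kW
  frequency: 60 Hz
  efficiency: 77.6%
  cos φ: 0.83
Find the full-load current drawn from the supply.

P_out = 4.79 kW = 4790 W
P_in = P_out / η = 4790 / 0.776 = 6173 W
I = P_in / (V·cosφ) = 6173 / (230 × 0.83) = 32.3 A

32.3 A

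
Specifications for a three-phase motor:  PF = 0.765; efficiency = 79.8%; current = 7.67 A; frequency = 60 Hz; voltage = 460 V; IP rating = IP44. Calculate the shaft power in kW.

P_in = √3·V·I·cosφ = 1.732 × 460 × 7.67 × 0.765 = 4675 W
P_out = η·P_in = 0.798 × 4675 = 3731 W

3.73 kW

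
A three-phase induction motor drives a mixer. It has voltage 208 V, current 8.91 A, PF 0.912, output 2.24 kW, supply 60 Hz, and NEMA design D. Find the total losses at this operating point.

P_in = √3·V·I·cosφ = 1.732×208×8.91×0.912 = 2927 W
P_out = 2240 W
Losses = P_in − P_out = 2927 − 2240 = 687 W

687 W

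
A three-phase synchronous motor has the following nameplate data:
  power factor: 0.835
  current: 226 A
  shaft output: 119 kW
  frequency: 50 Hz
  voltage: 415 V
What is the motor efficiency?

87.7 %

P_out = 119 kW = 119000 W
P_in = √3·V_L·I_L·cosφ = 1.732 × 415 × 226 × 0.835 = 135641 W
η = P_out / P_in = 119000 / 135641 = 0.877 = 87.7%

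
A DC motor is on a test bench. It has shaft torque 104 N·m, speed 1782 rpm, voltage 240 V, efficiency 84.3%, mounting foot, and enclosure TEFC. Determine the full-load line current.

95.9 A

ω = 2π×1782/60 = 186.6 rad/s; P_out = τω = 104 × 186.6 = 19406 W
P_in = P_out / η = 19406 / 0.843 = 23020 W
I = P_in / V = 23020 / 240 = 95.9 A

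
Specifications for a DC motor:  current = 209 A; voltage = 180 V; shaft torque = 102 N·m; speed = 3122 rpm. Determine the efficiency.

88.6 %

ω = 2π × 3122/60 = 326.9 rad/s; P_out = τω = 102 × 326.9 = 33344 W
P_in = V·I = 180 × 209 = 37620 W
η = P_out / P_in = 33344 / 37620 = 0.886 = 88.6%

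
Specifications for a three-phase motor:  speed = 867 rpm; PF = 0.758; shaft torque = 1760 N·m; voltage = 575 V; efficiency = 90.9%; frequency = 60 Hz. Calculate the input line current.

ω = 2π×867/60 = 90.79 rad/s; P_out = τω = 1760 × 90.79 = 159790 W
P_in = P_out / η = 159790 / 0.909 = 175787 W
I_L = P_in / (√3·V_L·cosφ) = 175787 / (1.732 × 575 × 0.758) = 233 A

233 A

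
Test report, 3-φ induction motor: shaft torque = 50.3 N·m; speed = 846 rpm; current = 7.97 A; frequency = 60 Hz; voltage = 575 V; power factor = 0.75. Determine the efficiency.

74.9 %

ω = 2π × 846/60 = 88.59 rad/s; P_out = τω = 50.3 × 88.59 = 4456 W
P_in = √3·V_L·I_L·cosφ = 1.732 × 575 × 7.97 × 0.75 = 5953 W
η = P_out / P_in = 4456 / 5953 = 0.749 = 74.9%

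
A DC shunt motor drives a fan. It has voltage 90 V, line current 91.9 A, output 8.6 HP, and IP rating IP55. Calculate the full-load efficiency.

77.6 %

P_out = 8.6 × 746 = 6416 W
P_in = V·I = 90 × 91.9 = 8271 W
η = P_out / P_in = 6416 / 8271 = 0.776 = 77.6%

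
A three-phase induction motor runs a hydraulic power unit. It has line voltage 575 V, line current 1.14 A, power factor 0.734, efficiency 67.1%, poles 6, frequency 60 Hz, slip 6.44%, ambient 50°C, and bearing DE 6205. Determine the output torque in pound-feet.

3.51 lb·ft

P_in = √3·V·I·cosφ = 1.732 × 575 × 1.14 × 0.734 = 833 W
P_out = η·P_in = 0.671 × 833 = 559 W
n_s = 120×60/6 = 1200 rpm; n = 1200×(1−0.0644) = 1123 rpm
ω = 2π×1123/60 = 117.6 rad/s
τ = P_out/ω = 559/117.6 = 4.753 N·m
In lb·ft: 4.753/1.356 = 3.51 lb·ft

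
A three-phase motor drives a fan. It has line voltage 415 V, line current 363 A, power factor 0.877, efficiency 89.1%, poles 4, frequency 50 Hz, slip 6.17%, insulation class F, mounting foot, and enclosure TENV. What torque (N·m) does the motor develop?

P_in = √3·V·I·cosφ = 1.732 × 415 × 363 × 0.877 = 228824 W
P_out = η·P_in = 0.891 × 228824 = 203882 W
n_s = 120×50/4 = 1500 rpm; n = 1500×(1−0.0617) = 1407 rpm
ω = 2π×1407/60 = 147.3 rad/s
τ = P_out/ω = 203882/147.3 = 1380 N·m

1380 N·m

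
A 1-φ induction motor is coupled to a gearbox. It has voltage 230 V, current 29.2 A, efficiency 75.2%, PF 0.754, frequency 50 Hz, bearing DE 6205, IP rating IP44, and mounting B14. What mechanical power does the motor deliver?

P_in = V·I·cosφ = 230 × 29.2 × 0.754 = 5064 W
P_out = η·P_in = 0.752 × 5064 = 3808 W

3.81 kW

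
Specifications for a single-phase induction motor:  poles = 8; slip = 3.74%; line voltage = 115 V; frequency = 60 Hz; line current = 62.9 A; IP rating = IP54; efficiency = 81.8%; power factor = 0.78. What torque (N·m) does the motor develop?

50.9 N·m

P_in = V·I·cosφ = 115 × 62.9 × 0.78 = 5642 W
P_out = η·P_in = 0.818 × 5642 = 4615 W
n_s = 120×60/8 = 900 rpm; n = 900×(1−0.0374) = 866 rpm
ω = 2π×866/60 = 90.69 rad/s
τ = P_out/ω = 4615/90.69 = 50.9 N·m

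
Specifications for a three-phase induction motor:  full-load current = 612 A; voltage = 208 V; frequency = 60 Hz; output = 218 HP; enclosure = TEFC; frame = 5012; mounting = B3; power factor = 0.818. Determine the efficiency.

P_out = 218 × 746 = 162628 W
P_in = √3·V_L·I_L·cosφ = 1.732 × 208 × 612 × 0.818 = 180350 W
η = P_out / P_in = 162628 / 180350 = 0.902 = 90.2%

90.2 %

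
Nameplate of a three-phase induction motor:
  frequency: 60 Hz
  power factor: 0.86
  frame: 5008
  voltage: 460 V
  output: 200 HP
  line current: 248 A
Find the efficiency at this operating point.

87.8 %

P_out = 200 × 746 = 149200 W
P_in = √3·V_L·I_L·cosφ = 1.732 × 460 × 248 × 0.86 = 169924 W
η = P_out / P_in = 149200 / 169924 = 0.878 = 87.8%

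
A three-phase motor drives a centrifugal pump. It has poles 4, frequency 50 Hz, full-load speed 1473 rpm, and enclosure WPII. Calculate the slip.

n_s = 120f/p = 120×50/4 = 1500 rpm
s = (n_s − n)/n_s = (1500 − 1473)/1500 = 0.0180

1.8 %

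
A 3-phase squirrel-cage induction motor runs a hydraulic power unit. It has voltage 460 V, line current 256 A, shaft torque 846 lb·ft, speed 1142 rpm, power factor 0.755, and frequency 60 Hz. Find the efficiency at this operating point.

τ = 846 lb·ft × 1.356 = 1147 N·m
ω = 2π × 1142/60 = 119.6 rad/s; P_out = τω = 1147 × 119.6 = 137181 W
P_in = √3·V_L·I_L·cosφ = 1.732 × 460 × 256 × 0.755 = 153990 W
η = P_out / P_in = 137181 / 153990 = 0.891 = 89.1%

89.1 %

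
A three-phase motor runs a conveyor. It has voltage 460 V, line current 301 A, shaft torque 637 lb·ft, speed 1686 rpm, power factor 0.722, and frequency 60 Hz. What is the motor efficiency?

τ = 637 lb·ft × 1.356 = 863.8 N·m
ω = 2π × 1686/60 = 176.6 rad/s; P_out = τω = 863.8 × 176.6 = 152547 W
P_in = √3·V_L·I_L·cosφ = 1.732 × 460 × 301 × 0.722 = 173145 W
η = P_out / P_in = 152547 / 173145 = 0.881 = 88.1%

88.1 %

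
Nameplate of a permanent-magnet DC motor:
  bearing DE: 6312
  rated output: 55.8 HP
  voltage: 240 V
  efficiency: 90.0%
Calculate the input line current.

193 A

P_out = 55.8 × 746 = 41627 W
P_in = P_out / η = 41627 / 0.900 = 46252 W
I = P_in / V = 46252 / 240 = 193 A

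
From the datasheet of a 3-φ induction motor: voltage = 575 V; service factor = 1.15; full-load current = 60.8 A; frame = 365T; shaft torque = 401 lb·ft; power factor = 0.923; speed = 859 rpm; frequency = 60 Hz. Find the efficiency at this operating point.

τ = 401 lb·ft × 1.356 = 543.8 N·m
ω = 2π × 859/60 = 89.95 rad/s; P_out = τω = 543.8 × 89.95 = 48915 W
P_in = √3·V_L·I_L·cosφ = 1.732 × 575 × 60.8 × 0.923 = 55888 W
η = P_out / P_in = 48915 / 55888 = 0.875 = 87.5%

87.5 %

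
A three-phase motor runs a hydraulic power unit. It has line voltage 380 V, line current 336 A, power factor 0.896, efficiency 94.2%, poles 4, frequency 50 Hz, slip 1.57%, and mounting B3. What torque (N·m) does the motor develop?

1210 N·m

P_in = √3·V·I·cosφ = 1.732 × 380 × 336 × 0.896 = 198143 W
P_out = η·P_in = 0.942 × 198143 = 186651 W
n_s = 120×50/4 = 1500 rpm; n = 1500×(1−0.0157) = 1476 rpm
ω = 2π×1476/60 = 154.6 rad/s
τ = P_out/ω = 186651/154.6 = 1210 N·m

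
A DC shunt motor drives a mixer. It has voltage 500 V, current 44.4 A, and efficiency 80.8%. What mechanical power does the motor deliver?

17.9 kW

P_in = V·I = 500 × 44.4 = 22200 W
P_out = η·P_in = 0.808 × 22200 = 17938 W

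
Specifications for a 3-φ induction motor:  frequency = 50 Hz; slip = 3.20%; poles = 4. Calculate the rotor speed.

n_s = 120f/p = 120×50/4 = 1500 rpm
n = n_s(1 − s) = 1500 × (1 − 0.032) = 1452 rpm

1452 rpm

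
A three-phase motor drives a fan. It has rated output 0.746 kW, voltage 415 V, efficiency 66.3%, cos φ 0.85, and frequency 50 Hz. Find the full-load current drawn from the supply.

P_out = 0.746 kW = 746 W
P_in = P_out / η = 746 / 0.663 = 1125 W
I_L = P_in / (√3·V_L·cosφ) = 1125 / (1.732 × 415 × 0.85) = 1.84 A

1.84 A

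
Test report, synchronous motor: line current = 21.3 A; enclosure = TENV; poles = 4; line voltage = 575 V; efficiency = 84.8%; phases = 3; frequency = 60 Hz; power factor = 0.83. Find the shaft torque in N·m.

79.2 N·m

P_in = √3·V·I·cosφ = 1.732 × 575 × 21.3 × 0.83 = 17607 W
P_out = η·P_in = 0.848 × 17607 = 14931 W
n = n_s = 120×60/4 = 1800 rpm (synchronous)
ω = 2π×1800/60 = 188.5 rad/s
τ = P_out/ω = 14931/188.5 = 79.2 N·m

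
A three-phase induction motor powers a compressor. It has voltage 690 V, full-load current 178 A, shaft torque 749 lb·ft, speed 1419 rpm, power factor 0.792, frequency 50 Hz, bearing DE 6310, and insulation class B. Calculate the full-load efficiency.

89.6 %

τ = 749 lb·ft × 1.356 = 1016 N·m
ω = 2π × 1419/60 = 148.6 rad/s; P_out = τω = 1016 × 148.6 = 150978 W
P_in = √3·V_L·I_L·cosφ = 1.732 × 690 × 178 × 0.792 = 168478 W
η = P_out / P_in = 150978 / 168478 = 0.896 = 89.6%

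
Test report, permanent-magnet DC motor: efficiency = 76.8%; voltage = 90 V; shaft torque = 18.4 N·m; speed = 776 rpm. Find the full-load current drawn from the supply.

ω = 2π×776/60 = 81.26 rad/s; P_out = τω = 18.4 × 81.26 = 1495 W
P_in = P_out / η = 1495 / 0.768 = 1947 W
I = P_in / V = 1947 / 90 = 21.6 A

21.6 A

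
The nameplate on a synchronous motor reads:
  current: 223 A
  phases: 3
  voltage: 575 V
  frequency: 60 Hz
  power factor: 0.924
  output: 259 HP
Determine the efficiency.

94.2 %

P_out = 259 × 746 = 193214 W
P_in = √3·V_L·I_L·cosφ = 1.732 × 575 × 223 × 0.924 = 205207 W
η = P_out / P_in = 193214 / 205207 = 0.942 = 94.2%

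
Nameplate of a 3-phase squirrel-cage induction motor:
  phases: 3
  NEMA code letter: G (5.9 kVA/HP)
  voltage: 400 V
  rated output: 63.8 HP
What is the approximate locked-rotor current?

543 A

S_LR = 5.9 × 63.8 = 376.42 kVA
I_LR = S_LR/(√3·V_L) = 376420/(1.732×400) = 543 A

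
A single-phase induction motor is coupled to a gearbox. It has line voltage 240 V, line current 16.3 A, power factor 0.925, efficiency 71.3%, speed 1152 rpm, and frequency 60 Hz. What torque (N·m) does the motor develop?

P_in = V·I·cosφ = 240 × 16.3 × 0.925 = 3619 W
P_out = η·P_in = 0.713 × 3619 = 2580 W
n = 1152 rpm
ω = 2π×1152/60 = 120.6 rad/s
τ = P_out/ω = 2580/120.6 = 21.4 N·m

21.4 N·m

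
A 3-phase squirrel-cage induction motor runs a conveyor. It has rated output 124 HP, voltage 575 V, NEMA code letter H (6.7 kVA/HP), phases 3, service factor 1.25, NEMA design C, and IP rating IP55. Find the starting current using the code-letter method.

S_LR = 6.7 × 124 = 830.8 kVA
I_LR = S_LR/(√3·V_L) = 830800/(1.732×575) = 834 A

834 A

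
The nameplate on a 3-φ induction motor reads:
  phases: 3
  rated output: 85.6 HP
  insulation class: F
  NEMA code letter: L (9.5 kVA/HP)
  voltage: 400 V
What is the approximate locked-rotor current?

1170 A

S_LR = 9.5 × 85.6 = 813.2 kVA
I_LR = S_LR/(√3·V_L) = 813200/(1.732×400) = 1170 A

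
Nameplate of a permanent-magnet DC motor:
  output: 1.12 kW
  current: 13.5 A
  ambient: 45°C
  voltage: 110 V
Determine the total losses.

365 W

P_in = V·I = 110×13.5 = 1485 W
P_out = 1120 W
Losses = P_in − P_out = 1485 − 1120 = 365 W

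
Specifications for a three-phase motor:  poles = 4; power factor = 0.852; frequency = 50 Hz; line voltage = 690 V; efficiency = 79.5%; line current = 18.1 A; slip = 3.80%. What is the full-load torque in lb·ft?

P_in = √3·V·I·cosφ = 1.732 × 690 × 18.1 × 0.852 = 18430 W
P_out = η·P_in = 0.795 × 18430 = 14652 W
n_s = 120×50/4 = 1500 rpm; n = 1500×(1−0.038) = 1443 rpm
ω = 2π×1443/60 = 151.1 rad/s
τ = P_out/ω = 14652/151.1 = 96.97 N·m
In lb·ft: 96.97/1.356 = 71.5 lb·ft

71.5 lb·ft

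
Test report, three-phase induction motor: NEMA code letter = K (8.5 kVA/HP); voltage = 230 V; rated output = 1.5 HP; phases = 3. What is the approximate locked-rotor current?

32 A

S_LR = 8.5 × 1.5 = 12.75 kVA
I_LR = S_LR/(√3·V_L) = 12750/(1.732×230) = 32 A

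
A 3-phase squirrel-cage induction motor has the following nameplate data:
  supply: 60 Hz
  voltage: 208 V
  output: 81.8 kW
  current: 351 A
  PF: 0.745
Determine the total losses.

P_in = √3·V·I·cosφ = 1.732×208×351×0.745 = 94205 W
P_out = 81800 W
Losses = P_in − P_out = 94205 − 81800 = 12405 W

12400 W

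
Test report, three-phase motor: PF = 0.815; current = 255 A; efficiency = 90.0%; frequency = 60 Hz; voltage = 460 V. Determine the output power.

149 kW

P_in = √3·V·I·cosφ = 1.732 × 460 × 255 × 0.815 = 165578 W
P_out = η·P_in = 0.9 × 165578 = 149020 W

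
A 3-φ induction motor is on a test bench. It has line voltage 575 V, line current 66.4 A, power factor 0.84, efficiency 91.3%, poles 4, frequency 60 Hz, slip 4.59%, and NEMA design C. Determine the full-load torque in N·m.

P_in = √3·V·I·cosφ = 1.732 × 575 × 66.4 × 0.84 = 55547 W
P_out = η·P_in = 0.913 × 55547 = 50714 W
n_s = 120×60/4 = 1800 rpm; n = 1800×(1−0.0459) = 1717 rpm
ω = 2π×1717/60 = 179.8 rad/s
τ = P_out/ω = 50714/179.8 = 282 N·m

282 N·m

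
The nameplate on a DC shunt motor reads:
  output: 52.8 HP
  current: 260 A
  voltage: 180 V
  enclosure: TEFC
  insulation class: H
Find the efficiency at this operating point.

84.2 %

P_out = 52.8 × 746 = 39389 W
P_in = V·I = 180 × 260 = 46800 W
η = P_out / P_in = 39389 / 46800 = 0.842 = 84.2%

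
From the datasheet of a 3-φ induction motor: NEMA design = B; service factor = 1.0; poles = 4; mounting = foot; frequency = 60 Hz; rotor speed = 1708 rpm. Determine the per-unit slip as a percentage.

n_s = 120f/p = 120×60/4 = 1800 rpm
s = (n_s − n)/n_s = (1800 − 1708)/1800 = 0.0511

5.1 %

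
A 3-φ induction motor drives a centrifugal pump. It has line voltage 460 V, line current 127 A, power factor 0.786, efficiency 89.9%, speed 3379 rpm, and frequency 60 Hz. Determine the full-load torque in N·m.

202 N·m

P_in = √3·V·I·cosφ = 1.732 × 460 × 127 × 0.786 = 79530 W
P_out = η·P_in = 0.899 × 79530 = 71497 W
n = 3379 rpm
ω = 2π×3379/60 = 353.8 rad/s
τ = P_out/ω = 71497/353.8 = 202 N·m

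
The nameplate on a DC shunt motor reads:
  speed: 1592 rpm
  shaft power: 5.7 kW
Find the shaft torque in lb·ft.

ω = 2π × 1592/60 = 166.7 rad/s
τ = P/ω = 5700/166.7 = 34.19 N·m
In lb·ft: 34.19/1.356 = 25.2 lb·ft

25.2 lb·ft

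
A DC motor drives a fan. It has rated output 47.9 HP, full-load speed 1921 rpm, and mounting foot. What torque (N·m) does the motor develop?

P_out = 47.9 × 746 = 35733 W
ω = 2π × 1921/60 = 201.2 rad/s
τ = P_out/ω = 35733/201.2 = 178 N·m

178 N·m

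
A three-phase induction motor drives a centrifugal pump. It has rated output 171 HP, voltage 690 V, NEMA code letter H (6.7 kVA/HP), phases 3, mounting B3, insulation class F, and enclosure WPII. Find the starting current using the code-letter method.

S_LR = 6.7 × 171 = 1145.7 kVA
I_LR = S_LR/(√3·V_L) = 1145700/(1.732×690) = 959 A

959 A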